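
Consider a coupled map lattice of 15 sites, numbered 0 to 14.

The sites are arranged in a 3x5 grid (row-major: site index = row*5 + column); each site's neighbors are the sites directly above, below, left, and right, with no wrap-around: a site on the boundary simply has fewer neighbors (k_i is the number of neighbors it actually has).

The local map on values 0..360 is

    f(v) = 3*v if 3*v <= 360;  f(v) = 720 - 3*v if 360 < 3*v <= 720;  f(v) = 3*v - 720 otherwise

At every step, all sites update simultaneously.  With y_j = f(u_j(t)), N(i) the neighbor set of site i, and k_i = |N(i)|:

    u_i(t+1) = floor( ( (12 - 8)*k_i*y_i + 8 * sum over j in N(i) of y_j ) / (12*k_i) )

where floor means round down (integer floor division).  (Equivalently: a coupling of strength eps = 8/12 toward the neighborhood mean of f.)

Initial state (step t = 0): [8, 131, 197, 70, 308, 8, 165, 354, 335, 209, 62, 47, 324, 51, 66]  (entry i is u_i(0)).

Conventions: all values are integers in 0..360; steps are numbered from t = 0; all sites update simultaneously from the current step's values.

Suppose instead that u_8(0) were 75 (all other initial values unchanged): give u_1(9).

Simulating step by step:
t=0: [8, 131, 197, 70, 308, 8, 165, 354, 75, 209, 62, 47, 324, 51, 66]
t=1: [125, 193, 238, 194, 169, 104, 214, 252, 208, 170, 117, 194, 225, 201, 148]
t=2: [266, 142, 72, 116, 187, 276, 130, 49, 115, 200, 267, 151, 79, 131, 201]
t=3: [160, 236, 247, 276, 209, 144, 246, 237, 272, 178, 152, 233, 243, 264, 188]
t=4: [180, 66, 35, 82, 129, 212, 61, 27, 94, 138, 191, 71, 25, 82, 138]
t=5: [154, 170, 151, 242, 295, 141, 157, 134, 240, 306, 148, 161, 145, 229, 286]
t=6: [255, 242, 207, 98, 123, 273, 260, 239, 92, 133, 270, 259, 225, 105, 123]
t=7: [50, 47, 100, 259, 322, 76, 47, 81, 247, 324, 82, 62, 98, 254, 329]
t=8: [173, 178, 198, 145, 185, 195, 180, 207, 106, 202, 220, 213, 202, 143, 187]
t=9: [174, 174, 168, 230, 188, 143, 143, 156, 237, 180, 92, 105, 142, 228, 188]

Answer: u_1(9) = 174
Key observation: This trace re-runs the system from the modified initial state.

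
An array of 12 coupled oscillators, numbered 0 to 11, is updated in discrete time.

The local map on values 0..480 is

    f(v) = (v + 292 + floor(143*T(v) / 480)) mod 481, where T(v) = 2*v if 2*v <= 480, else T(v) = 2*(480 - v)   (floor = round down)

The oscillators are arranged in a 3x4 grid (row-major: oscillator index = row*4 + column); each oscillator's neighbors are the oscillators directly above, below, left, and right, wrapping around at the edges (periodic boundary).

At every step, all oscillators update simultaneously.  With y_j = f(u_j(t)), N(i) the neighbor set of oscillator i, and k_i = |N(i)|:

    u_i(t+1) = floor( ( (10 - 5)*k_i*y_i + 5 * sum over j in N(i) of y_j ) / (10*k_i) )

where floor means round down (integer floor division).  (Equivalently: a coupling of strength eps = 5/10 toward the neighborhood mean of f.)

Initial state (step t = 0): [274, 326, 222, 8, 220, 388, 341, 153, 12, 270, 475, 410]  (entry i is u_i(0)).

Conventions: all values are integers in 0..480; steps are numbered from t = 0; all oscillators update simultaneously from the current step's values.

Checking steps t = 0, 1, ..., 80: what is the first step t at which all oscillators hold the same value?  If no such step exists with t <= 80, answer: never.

Answer: 23
Key observation: Synchronization is absorbing here: once all oscillators are equal they stay equal, and step 23 is the first all-equal step.

Derivation:
t=0: [274, 326, 222, 8, 220, 388, 341, 153, 12, 270, 475, 410]  (not all equal)
t=1: [229, 217, 214, 238, 184, 230, 212, 147, 260, 238, 252, 250]  (not all equal)
t=2: [169, 165, 162, 166, 127, 164, 146, 102, 184, 186, 185, 178]  (not all equal)
t=3: [73, 78, 71, 124, 95, 65, 109, 255, 88, 98, 92, 139]  (not all equal)
t=4: [366, 415, 368, 134, 400, 419, 412, 218, 382, 434, 387, 150]  (not all equal)
t=5: [221, 260, 223, 99, 243, 265, 246, 153, 228, 265, 230, 110]  (not all equal)
t=6: [209, 193, 211, 330, 172, 201, 173, 190, 215, 196, 218, 340]  (not all equal)
t=7: [145, 127, 147, 194, 110, 117, 112, 136, 150, 131, 152, 199]  (not all equal)
t=8: [102, 79, 104, 90, 308, 360, 310, 162, 107, 84, 109, 95]  (not all equal)
t=9: [419, 406, 421, 395, 263, 281, 265, 199, 424, 411, 426, 400]  (not all equal)
t=10: [256, 256, 257, 242, 210, 221, 211, 179, 257, 257, 258, 244]  (not all equal)
t=11: [192, 195, 192, 183, 155, 168, 156, 133, 192, 195, 193, 183]  (not all equal)
t=12: [108, 115, 108, 96, 71, 84, 71, 51, 108, 115, 109, 96]  (not all equal)
t=13: [455, 466, 455, 440, 418, 433, 418, 399, 455, 466, 456, 440]  (not all equal)
t=14: [278, 282, 278, 273, 268, 273, 268, 263, 278, 282, 278, 273]  (not all equal)
t=15: [208, 209, 208, 207, 206, 207, 206, 204, 208, 209, 208, 207]  (not all equal)
t=16: [141, 143, 141, 140, 139, 141, 139, 138, 141, 143, 141, 140]  (not all equal)
t=17: [35, 37, 35, 34, 33, 35, 33, 32, 35, 37, 35, 34]  (not all equal)
t=18: [347, 349, 347, 345, 345, 347, 345, 344, 347, 349, 347, 345]  (not all equal)
t=19: [236, 237, 236, 236, 236, 237, 236, 236, 236, 237, 236, 236]  (not all equal)
t=20: [187, 188, 187, 187, 187, 188, 187, 187, 187, 188, 187, 187]  (not all equal)
t=21: [109, 110, 109, 109, 109, 110, 109, 109, 109, 110, 109, 109]  (not all equal)
t=22: [465, 466, 465, 465, 465, 466, 465, 465, 465, 466, 465, 465]  (not all equal)
t=23: [284, 284, 284, 284, 284, 284, 284, 284, 284, 284, 284, 284]  (all equal)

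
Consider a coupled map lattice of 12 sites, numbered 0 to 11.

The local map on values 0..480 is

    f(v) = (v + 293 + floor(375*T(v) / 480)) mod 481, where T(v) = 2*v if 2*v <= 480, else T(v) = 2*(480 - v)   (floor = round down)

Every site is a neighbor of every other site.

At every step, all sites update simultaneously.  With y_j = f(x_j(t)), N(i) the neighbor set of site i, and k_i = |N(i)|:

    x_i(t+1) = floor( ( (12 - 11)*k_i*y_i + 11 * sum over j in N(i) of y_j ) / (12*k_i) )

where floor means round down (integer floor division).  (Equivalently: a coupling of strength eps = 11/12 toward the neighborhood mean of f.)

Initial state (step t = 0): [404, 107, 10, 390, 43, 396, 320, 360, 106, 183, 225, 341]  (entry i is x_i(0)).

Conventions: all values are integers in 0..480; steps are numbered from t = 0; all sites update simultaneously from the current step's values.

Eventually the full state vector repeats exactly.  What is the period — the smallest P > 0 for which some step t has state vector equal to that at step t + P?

Simulating step by step:
t=0: [404, 107, 10, 390, 43, 396, 320, 360, 106, 183, 225, 341]
t=1: [307, 307, 307, 307, 307, 307, 307, 307, 307, 307, 307, 307]
t=2: [389, 389, 389, 389, 389, 389, 389, 389, 389, 389, 389, 389]
t=3: [343, 343, 343, 343, 343, 343, 343, 343, 343, 343, 343, 343]
t=4: [369, 369, 369, 369, 369, 369, 369, 369, 369, 369, 369, 369]
t=5: [354, 354, 354, 354, 354, 354, 354, 354, 354, 354, 354, 354]
t=6: [362, 362, 362, 362, 362, 362, 362, 362, 362, 362, 362, 362]
t=7: [358, 358, 358, 358, 358, 358, 358, 358, 358, 358, 358, 358]
t=8: [360, 360, 360, 360, 360, 360, 360, 360, 360, 360, 360, 360]
t=9: [359, 359, 359, 359, 359, 359, 359, 359, 359, 359, 359, 359]
t=10: [360, 360, 360, 360, 360, 360, 360, 360, 360, 360, 360, 360]

Answer: 2
Key observation: The state at step 8, [360, 360, 360, 360, 360, 360, 360, 360, 360, 360, 360, 360], reappears at step 10 — and no state repeats earlier — so the cycle the system enters has period 2.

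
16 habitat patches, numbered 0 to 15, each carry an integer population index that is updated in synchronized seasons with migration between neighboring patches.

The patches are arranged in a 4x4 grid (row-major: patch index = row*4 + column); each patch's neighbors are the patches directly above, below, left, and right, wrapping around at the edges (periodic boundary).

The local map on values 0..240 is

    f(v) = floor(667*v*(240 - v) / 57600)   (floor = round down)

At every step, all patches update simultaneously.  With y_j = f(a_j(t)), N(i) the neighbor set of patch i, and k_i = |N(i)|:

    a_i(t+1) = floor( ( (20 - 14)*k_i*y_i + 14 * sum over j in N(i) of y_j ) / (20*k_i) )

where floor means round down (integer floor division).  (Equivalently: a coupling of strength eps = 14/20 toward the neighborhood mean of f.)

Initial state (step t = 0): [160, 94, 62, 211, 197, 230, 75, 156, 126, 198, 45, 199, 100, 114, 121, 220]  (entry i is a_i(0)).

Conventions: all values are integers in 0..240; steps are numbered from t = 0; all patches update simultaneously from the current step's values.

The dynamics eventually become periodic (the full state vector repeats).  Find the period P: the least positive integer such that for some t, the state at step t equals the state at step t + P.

Answer: 2
Key observation: The state at step 12, [154, 154, 154, 154, 154, 154, 154, 154, 154, 154, 154, 154, 154, 154, 154, 154], reappears at step 14 — and no state repeats earlier — so the cycle the system enters has period 2.

Derivation:
t=0: [160, 94, 62, 211, 197, 230, 75, 156, 126, 198, 45, 199, 100, 114, 121, 220]
t=1: [129, 129, 132, 104, 115, 94, 113, 116, 128, 109, 117, 110, 141, 151, 127, 101]
t=2: [164, 162, 165, 164, 164, 163, 164, 165, 164, 162, 165, 165, 161, 161, 163, 163]
t=3: [144, 145, 144, 143, 144, 145, 143, 143, 144, 145, 144, 143, 145, 146, 144, 144]
t=4: [159, 159, 159, 160, 159, 159, 159, 160, 159, 159, 159, 160, 159, 158, 159, 159]
t=5: [148, 149, 148, 148, 148, 149, 148, 148, 148, 149, 148, 148, 149, 149, 149, 148]
t=6: [157, 157, 157, 157, 157, 157, 157, 157, 157, 157, 157, 157, 157, 157, 157, 157]
t=7: [150, 150, 150, 150, 150, 150, 150, 150, 150, 150, 150, 150, 150, 150, 150, 150]
t=8: [156, 156, 156, 156, 156, 156, 156, 156, 156, 156, 156, 156, 156, 156, 156, 156]
t=9: [151, 151, 151, 151, 151, 151, 151, 151, 151, 151, 151, 151, 151, 151, 151, 151]
t=10: [155, 155, 155, 155, 155, 155, 155, 155, 155, 155, 155, 155, 155, 155, 155, 155]
t=11: [152, 152, 152, 152, 152, 152, 152, 152, 152, 152, 152, 152, 152, 152, 152, 152]
t=12: [154, 154, 154, 154, 154, 154, 154, 154, 154, 154, 154, 154, 154, 154, 154, 154]
t=13: [153, 153, 153, 153, 153, 153, 153, 153, 153, 153, 153, 153, 153, 153, 153, 153]
t=14: [154, 154, 154, 154, 154, 154, 154, 154, 154, 154, 154, 154, 154, 154, 154, 154]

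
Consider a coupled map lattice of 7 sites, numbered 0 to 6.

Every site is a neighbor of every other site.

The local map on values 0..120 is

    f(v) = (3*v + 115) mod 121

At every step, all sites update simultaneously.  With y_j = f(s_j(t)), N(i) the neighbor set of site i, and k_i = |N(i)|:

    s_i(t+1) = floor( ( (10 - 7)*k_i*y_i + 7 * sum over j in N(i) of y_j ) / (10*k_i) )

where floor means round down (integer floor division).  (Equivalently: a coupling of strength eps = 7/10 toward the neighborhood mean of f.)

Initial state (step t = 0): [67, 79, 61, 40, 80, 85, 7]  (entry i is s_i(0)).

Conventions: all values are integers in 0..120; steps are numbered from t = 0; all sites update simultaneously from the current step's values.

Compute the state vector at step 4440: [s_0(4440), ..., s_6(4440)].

Simulating step by step:
t=0: [67, 79, 61, 40, 80, 85, 7]
t=1: [70, 77, 67, 77, 77, 58, 59]
t=2: [81, 85, 79, 85, 85, 74, 75]
t=3: [72, 52, 71, 52, 52, 68, 69]
t=4: [65, 54, 64, 54, 54, 63, 63]
t=5: [54, 48, 54, 48, 48, 53, 53]
t=6: [28, 24, 28, 24, 24, 27, 27]
t=7: [73, 70, 73, 70, 70, 72, 72]
t=8: [88, 86, 88, 86, 86, 87, 87]
t=9: [13, 12, 13, 12, 12, 12, 12]
t=10: [31, 30, 31, 30, 30, 30, 30]
t=11: [85, 84, 85, 84, 84, 84, 84]
t=12: [5, 4, 5, 4, 4, 4, 4]
t=13: [7, 6, 7, 6, 6, 6, 6]
t=14: [13, 12, 13, 12, 12, 12, 12]

Answer: [31, 30, 31, 30, 30, 30, 30]
Key observation: The state at step 9, [13, 12, 13, 12, 12, 12, 12], reappears at step 14: the system is in a cycle of period 5 from step 9 on.  Therefore the state at step 4440 equals the state at step 9 + ((4440 - 9) mod 5) = 10, which is [31, 30, 31, 30, 30, 30, 30].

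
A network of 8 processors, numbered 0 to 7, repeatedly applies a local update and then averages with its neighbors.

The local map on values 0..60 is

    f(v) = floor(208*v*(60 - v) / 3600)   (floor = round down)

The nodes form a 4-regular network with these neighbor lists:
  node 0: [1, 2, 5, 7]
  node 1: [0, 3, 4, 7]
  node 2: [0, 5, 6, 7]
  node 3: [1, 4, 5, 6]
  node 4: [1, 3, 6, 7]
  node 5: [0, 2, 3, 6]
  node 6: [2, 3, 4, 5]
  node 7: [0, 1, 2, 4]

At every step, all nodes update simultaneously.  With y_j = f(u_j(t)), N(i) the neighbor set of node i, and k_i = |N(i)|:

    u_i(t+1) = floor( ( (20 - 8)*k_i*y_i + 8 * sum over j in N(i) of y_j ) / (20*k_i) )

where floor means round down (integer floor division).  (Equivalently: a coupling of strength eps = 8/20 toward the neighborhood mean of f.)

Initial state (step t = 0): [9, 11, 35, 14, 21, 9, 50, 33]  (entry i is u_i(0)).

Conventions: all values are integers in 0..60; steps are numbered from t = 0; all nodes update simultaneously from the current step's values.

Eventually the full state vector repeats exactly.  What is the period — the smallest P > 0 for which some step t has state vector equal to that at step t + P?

Answer: 2
Key observation: The state at step 8, [51, 51, 51, 51, 51, 51, 51, 51], reappears at step 10 — and no state repeats earlier — so the cycle the system enters has period 2.

Derivation:
t=0: [9, 11, 35, 14, 21, 9, 50, 33]
t=1: [31, 34, 43, 35, 42, 29, 32, 46]
t=2: [48, 48, 44, 49, 44, 50, 49, 40]
t=3: [34, 34, 37, 31, 38, 30, 32, 42]
t=4: [50, 49, 49, 50, 48, 51, 50, 45]
t=5: [29, 31, 30, 28, 32, 27, 28, 35]
t=6: [51, 50, 51, 51, 50, 51, 51, 50]
t=7: [26, 27, 26, 26, 27, 26, 26, 27]
t=8: [51, 51, 51, 51, 51, 51, 51, 51]
t=9: [26, 26, 26, 26, 26, 26, 26, 26]
t=10: [51, 51, 51, 51, 51, 51, 51, 51]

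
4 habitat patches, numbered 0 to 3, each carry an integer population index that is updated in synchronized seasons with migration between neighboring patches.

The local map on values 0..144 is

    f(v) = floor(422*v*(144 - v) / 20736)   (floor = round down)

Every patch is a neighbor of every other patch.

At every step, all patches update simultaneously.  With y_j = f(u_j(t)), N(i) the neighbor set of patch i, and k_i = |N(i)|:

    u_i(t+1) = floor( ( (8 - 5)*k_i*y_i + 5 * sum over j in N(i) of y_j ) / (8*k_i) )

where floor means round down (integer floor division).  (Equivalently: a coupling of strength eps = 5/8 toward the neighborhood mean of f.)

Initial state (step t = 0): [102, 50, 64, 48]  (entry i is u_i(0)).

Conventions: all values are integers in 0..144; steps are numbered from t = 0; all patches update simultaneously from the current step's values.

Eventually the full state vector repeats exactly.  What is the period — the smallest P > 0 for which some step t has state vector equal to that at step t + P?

Answer: 2
Key observation: The state at step 2, [94, 94, 94, 94], reappears at step 4 — and no state repeats earlier — so the cycle the system enters has period 2.

Derivation:
t=0: [102, 50, 64, 48]
t=1: [93, 94, 96, 94]
t=2: [94, 94, 94, 94]
t=3: [95, 95, 95, 95]
t=4: [94, 94, 94, 94]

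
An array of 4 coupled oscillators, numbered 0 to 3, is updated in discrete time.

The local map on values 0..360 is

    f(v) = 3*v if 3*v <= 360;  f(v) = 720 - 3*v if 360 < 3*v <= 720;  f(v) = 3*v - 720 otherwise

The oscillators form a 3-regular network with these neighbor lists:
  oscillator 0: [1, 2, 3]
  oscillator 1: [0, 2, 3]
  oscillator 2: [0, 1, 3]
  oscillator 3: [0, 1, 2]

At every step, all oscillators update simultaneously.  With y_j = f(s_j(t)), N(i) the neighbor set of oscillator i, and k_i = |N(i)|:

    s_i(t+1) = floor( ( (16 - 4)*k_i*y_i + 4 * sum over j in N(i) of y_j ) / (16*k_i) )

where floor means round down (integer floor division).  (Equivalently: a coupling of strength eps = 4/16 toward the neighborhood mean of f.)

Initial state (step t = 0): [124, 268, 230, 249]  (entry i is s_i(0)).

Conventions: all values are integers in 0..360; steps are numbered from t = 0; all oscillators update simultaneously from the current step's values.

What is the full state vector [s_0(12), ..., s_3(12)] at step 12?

Answer: [312, 252, 208, 312]

Derivation:
t=0: [124, 268, 230, 249]
t=1: [272, 96, 60, 58]
t=2: [125, 253, 181, 177]
t=3: [292, 88, 180, 188]
t=4: [167, 239, 183, 167]
t=5: [197, 53, 165, 197]
t=6: [139, 159, 203, 139]
t=7: [282, 242, 154, 282]
t=8: [127, 47, 215, 127]
t=9: [300, 168, 124, 300]
t=10: [197, 221, 309, 197]
t=11: [129, 81, 181, 129]
t=12: [312, 252, 208, 312]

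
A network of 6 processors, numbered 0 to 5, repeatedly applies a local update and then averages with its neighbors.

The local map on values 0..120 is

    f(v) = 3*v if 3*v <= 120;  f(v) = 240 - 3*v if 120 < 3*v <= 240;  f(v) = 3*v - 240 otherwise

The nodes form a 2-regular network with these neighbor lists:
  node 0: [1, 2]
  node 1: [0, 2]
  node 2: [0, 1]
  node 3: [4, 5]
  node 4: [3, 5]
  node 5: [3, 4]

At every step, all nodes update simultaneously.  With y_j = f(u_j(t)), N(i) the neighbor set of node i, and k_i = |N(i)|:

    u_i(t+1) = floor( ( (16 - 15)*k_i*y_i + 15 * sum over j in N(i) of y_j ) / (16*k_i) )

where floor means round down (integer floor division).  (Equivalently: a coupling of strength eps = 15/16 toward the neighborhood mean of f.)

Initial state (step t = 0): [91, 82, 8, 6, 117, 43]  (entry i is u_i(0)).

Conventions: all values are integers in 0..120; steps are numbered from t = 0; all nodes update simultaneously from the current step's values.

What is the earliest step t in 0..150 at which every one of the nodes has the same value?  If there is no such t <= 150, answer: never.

Simulating step by step:
t=0: [91, 82, 8, 6, 117, 43]  (not all equal)
t=1: [16, 27, 19, 105, 67, 67]  (not all equal)
t=2: [67, 54, 64, 41, 55, 55]  (not all equal)
t=3: [61, 45, 57, 77, 94, 94]  (not all equal)
t=4: [85, 65, 80, 39, 26, 26]  (not all equal)
t=5: [22, 9, 28, 80, 96, 96]  (not all equal)
t=6: [56, 72, 48, 45, 25, 25]  (not all equal)
t=7: [60, 80, 51, 76, 89, 89]  (not all equal)
t=8: [44, 68, 33, 26, 19, 19]  (not all equal)
t=9: [70, 99, 73, 58, 66, 66]  (not all equal)
t=10: [38, 27, 42, 43, 53, 53]  (not all equal)
t=11: [98, 111, 98, 82, 95, 95]  (not all equal)
t=12: [72, 56, 72, 42, 26, 26]  (not all equal)
t=13: [46, 27, 46, 80, 94, 94]  (not all equal)
t=14: [92, 100, 92, 39, 22, 22]  (not all equal)
t=15: [47, 37, 47, 69, 89, 89]  (not all equal)
t=16: [104, 99, 104, 27, 29, 29]  (not all equal)
t=17: [64, 71, 64, 86, 84, 84]  (not all equal)
t=18: [38, 46, 38, 12, 14, 14]  (not all equal)
t=19: [108, 113, 108, 41, 39, 39]  (not all equal)
t=20: [91, 84, 91, 117, 117, 117]  (not all equal)
t=21: [23, 31, 23, 111, 111, 111]  (not all equal)
t=22: [80, 70, 80, 93, 93, 93]  (not all equal)
t=23: [14, 1, 14, 39, 39, 39]  (not all equal)
t=24: [23, 39, 23, 117, 117, 117]  (not all equal)
t=25: [91, 72, 91, 111, 111, 111]  (not all equal)
t=26: [28, 32, 28, 93, 93, 93]  (not all equal)
t=27: [89, 84, 89, 39, 39, 39]  (not all equal)
t=28: [19, 26, 19, 117, 117, 117]  (not all equal)
t=29: [66, 58, 66, 111, 111, 111]  (not all equal)
t=30: [53, 43, 53, 93, 93, 93]  (not all equal)
t=31: [95, 82, 95, 39, 39, 39]  (not all equal)
t=32: [26, 42, 26, 117, 117, 117]  (not all equal)
t=33: [94, 80, 94, 111, 111, 111]  (not all equal)
t=34: [22, 39, 22, 93, 93, 93]  (not all equal)
t=35: [89, 69, 89, 39, 39, 39]  (not all equal)
t=36: [29, 27, 29, 117, 117, 117]  (not all equal)
t=37: [84, 86, 84, 111, 111, 111]  (not all equal)
t=38: [14, 12, 14, 93, 93, 93]  (not all equal)
t=39: [39, 41, 39, 39, 39, 39]  (not all equal)
t=40: [117, 117, 117, 117, 117, 117]  (all equal)

Answer: 40
Key observation: Synchronization is absorbing here: once all nodes are equal they stay equal, and step 40 is the first all-equal step.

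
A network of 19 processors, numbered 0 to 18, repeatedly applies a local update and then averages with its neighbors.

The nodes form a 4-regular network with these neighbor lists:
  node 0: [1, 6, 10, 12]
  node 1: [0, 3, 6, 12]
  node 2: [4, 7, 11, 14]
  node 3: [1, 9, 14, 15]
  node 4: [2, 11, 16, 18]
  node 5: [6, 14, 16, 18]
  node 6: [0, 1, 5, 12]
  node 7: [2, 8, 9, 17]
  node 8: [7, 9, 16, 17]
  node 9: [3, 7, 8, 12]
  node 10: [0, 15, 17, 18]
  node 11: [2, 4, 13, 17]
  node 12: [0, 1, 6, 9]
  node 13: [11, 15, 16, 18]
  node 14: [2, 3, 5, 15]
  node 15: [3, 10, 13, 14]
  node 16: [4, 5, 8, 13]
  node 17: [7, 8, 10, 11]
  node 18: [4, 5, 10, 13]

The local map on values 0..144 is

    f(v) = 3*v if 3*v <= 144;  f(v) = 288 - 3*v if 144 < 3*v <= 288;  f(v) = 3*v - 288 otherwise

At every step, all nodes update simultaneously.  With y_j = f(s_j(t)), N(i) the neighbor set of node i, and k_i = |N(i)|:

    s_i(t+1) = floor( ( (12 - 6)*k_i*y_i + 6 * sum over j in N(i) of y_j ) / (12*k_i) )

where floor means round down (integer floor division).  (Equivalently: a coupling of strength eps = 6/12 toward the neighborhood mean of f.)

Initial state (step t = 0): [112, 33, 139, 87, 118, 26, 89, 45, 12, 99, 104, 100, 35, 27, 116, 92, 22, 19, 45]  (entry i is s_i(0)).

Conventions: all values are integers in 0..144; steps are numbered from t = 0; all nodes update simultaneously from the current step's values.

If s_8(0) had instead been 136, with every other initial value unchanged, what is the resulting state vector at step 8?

Answer: [36, 53, 36, 106, 45, 60, 38, 37, 46, 81, 89, 98, 51, 108, 91, 120, 60, 97, 54]
Key observation: This trace re-runs the system from the modified initial state.

Derivation:
t=0: [112, 33, 139, 87, 118, 26, 89, 45, 136, 99, 104, 100, 35, 27, 116, 92, 22, 19, 45]
t=1: [55, 74, 98, 36, 75, 74, 51, 106, 93, 52, 43, 47, 74, 68, 60, 30, 76, 64, 98]
t=2: [111, 87, 45, 103, 58, 71, 107, 45, 44, 92, 103, 101, 90, 79, 87, 98, 57, 86, 45]
t=3: [34, 28, 103, 19, 107, 76, 37, 106, 102, 44, 37, 48, 23, 59, 43, 18, 105, 52, 100]
t=4: [97, 84, 52, 78, 42, 64, 94, 52, 49, 87, 93, 109, 88, 85, 88, 78, 41, 103, 45]
t=5: [10, 28, 106, 44, 116, 84, 22, 106, 108, 57, 31, 58, 21, 60, 54, 42, 111, 50, 100]
t=6: [53, 78, 56, 122, 55, 49, 59, 55, 59, 91, 84, 99, 68, 91, 103, 120, 52, 103, 43]
t=7: [100, 77, 94, 59, 110, 119, 106, 94, 91, 57, 61, 39, 80, 50, 61, 54, 114, 45, 103]
t=8: [36, 53, 36, 106, 45, 60, 38, 37, 46, 81, 89, 98, 51, 108, 91, 120, 60, 97, 54]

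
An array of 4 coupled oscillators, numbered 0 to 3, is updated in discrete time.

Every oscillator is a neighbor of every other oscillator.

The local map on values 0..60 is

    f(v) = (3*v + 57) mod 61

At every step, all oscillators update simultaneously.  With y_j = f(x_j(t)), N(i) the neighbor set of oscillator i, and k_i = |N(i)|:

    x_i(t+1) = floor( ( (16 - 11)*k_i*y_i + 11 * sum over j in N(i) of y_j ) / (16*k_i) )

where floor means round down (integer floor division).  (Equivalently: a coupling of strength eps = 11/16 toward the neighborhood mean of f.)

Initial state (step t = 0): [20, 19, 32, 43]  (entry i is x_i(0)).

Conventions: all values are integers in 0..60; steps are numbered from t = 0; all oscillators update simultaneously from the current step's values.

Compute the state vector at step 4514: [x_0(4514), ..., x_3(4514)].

Answer: [45, 45, 45, 45]
Key observation: The state at step 3, [57, 57, 57, 57], reappears at step 13: the system is in a cycle of period 10 from step 3 on.  Therefore the state at step 4514 equals the state at step 3 + ((4514 - 3) mod 10) = 4, which is [45, 45, 45, 45].

Derivation:
t=0: [20, 19, 32, 43]
t=1: [37, 37, 35, 33]
t=2: [41, 41, 41, 40]
t=3: [57, 57, 57, 57]
t=4: [45, 45, 45, 45]
t=5: [9, 9, 9, 9]
t=6: [23, 23, 23, 23]
t=7: [4, 4, 4, 4]
t=8: [8, 8, 8, 8]
t=9: [20, 20, 20, 20]
t=10: [56, 56, 56, 56]
t=11: [42, 42, 42, 42]
t=12: [0, 0, 0, 0]
t=13: [57, 57, 57, 57]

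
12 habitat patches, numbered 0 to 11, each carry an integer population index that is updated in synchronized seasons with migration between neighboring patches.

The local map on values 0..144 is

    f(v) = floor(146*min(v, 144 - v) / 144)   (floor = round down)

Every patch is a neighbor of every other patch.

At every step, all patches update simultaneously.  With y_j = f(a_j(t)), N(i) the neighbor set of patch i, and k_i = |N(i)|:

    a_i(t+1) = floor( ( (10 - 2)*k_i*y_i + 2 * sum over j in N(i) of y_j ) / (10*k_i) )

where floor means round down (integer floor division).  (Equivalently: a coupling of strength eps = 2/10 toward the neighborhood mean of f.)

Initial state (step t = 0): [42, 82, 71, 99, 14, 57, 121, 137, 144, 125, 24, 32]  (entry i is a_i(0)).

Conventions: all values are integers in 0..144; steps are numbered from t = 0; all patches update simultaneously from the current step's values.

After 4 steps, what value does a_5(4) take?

Simulating step by step:
t=0: [42, 82, 71, 99, 14, 57, 121, 137, 144, 125, 24, 32]
t=1: [40, 55, 62, 42, 18, 51, 25, 12, 7, 22, 25, 32]
t=2: [38, 50, 55, 39, 21, 46, 26, 16, 12, 24, 26, 32]
t=3: [36, 46, 50, 37, 23, 42, 27, 19, 16, 25, 27, 32]
t=4: [35, 42, 46, 35, 24, 39, 28, 21, 19, 26, 28, 31]

Answer: a_5(4) = 39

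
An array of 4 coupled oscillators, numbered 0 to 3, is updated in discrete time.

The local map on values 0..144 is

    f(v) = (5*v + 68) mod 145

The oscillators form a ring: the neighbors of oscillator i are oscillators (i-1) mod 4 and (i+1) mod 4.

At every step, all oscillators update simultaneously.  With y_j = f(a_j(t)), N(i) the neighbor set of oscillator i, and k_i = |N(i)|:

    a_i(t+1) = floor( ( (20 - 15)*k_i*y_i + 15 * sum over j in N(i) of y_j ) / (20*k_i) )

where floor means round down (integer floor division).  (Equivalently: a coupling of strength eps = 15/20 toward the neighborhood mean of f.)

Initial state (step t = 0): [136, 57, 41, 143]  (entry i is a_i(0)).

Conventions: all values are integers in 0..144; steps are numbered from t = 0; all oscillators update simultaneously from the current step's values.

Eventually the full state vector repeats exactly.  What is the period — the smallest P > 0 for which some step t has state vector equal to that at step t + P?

Answer: 4
Key observation: The state at step 47, [40, 65, 40, 65], reappears at step 51 — and no state repeats earlier — so the cycle the system enters has period 4.

Derivation:
t=0: [136, 57, 41, 143]
t=1: [51, 72, 77, 71]
t=2: [109, 53, 106, 52]
t=3: [38, 29, 34, 28]
t=4: [77, 94, 72, 93]
t=5: [79, 84, 109, 83]
t=6: [44, 36, 46, 34]
t=7: [109, 82, 75, 79]
t=8: [34, 26, 28, 22]
t=9: [55, 71, 48, 66]
t=10: [103, 59, 94, 53]
t=11: [44, 58, 69, 50]
t=12: [71, 116, 66, 106]
t=13: [65, 107, 59, 94]
t=14: [73, 71, 65, 91]
t=15: [118, 125, 108, 114]
t=16: [83, 68, 71, 54]
t=17: [74, 97, 95, 79]
t=18: [55, 71, 81, 48]
t=19: [69, 67, 66, 38]
t=20: [115, 114, 111, 114]
t=21: [59, 54, 54, 54]
t=22: [54, 57, 48, 57]
t=23: [59, 40, 51, 40]
t=24: [110, 70, 100, 70]
t=25: [105, 96, 129, 96]
t=26: [88, 83, 118, 83]
t=27: [54, 68, 55, 68]
t=28: [100, 67, 101, 67]
t=29: [118, 129, 119, 129]
t=30: [119, 93, 120, 93]
t=31: [94, 88, 95, 88]
t=32: [80, 97, 81, 97]
t=33: [96, 56, 98, 56]
t=34: [71, 103, 74, 103]
t=35: [35, 51, 3, 51]
t=36: [49, 76, 45, 76]
t=37: [15, 13, 10, 13]
t=38: [135, 131, 129, 131]
t=39: [111, 92, 140, 92]
t=40: [80, 55, 80, 55]
t=41: [48, 38, 48, 38]
t=42: [89, 41, 89, 41]
t=43: [115, 90, 115, 90]
t=44: [78, 68, 78, 68]
t=45: [94, 46, 94, 46]
t=46: [31, 79, 31, 79]
t=47: [40, 65, 40, 65]
t=48: [108, 118, 108, 118]
t=49: [65, 40, 65, 40]
t=50: [118, 108, 118, 108]
t=51: [40, 65, 40, 65]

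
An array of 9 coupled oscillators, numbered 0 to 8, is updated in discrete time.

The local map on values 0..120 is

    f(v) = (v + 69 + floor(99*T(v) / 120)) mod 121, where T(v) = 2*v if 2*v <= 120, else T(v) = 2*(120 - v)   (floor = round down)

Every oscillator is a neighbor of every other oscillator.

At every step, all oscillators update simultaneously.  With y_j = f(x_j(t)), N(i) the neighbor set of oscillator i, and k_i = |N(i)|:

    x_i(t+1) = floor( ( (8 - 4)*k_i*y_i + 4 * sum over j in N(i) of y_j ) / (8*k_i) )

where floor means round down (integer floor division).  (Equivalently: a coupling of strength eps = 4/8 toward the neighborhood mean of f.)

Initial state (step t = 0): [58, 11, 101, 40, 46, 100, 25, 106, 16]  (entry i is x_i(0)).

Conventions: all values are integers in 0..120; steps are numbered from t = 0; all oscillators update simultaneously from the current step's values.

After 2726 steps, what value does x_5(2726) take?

Simulating step by step:
t=0: [58, 11, 101, 40, 46, 100, 25, 106, 16]
t=1: [87, 85, 77, 66, 73, 78, 48, 76, 91]
t=2: [90, 91, 93, 96, 94, 93, 84, 93, 89]
t=3: [86, 86, 85, 84, 85, 85, 88, 85, 86]
t=4: [89, 89, 89, 90, 89, 89, 89, 89, 89]
t=5: [87, 87, 87, 87, 87, 87, 87, 87, 87]
t=6: [89, 89, 89, 89, 89, 89, 89, 89, 89]
t=7: [88, 88, 88, 88, 88, 88, 88, 88, 88]
t=8: [88, 88, 88, 88, 88, 88, 88, 88, 88]

Answer: x_5(2726) = 88
Key observation: The state at step 7, [88, 88, 88, 88, 88, 88, 88, 88, 88], reappears at step 8: the system is in a cycle of period 1 from step 7 on.  Therefore the state at step 2726 equals the state at step 7 + ((2726 - 7) mod 1) = 7, which is [88, 88, 88, 88, 88, 88, 88, 88, 88].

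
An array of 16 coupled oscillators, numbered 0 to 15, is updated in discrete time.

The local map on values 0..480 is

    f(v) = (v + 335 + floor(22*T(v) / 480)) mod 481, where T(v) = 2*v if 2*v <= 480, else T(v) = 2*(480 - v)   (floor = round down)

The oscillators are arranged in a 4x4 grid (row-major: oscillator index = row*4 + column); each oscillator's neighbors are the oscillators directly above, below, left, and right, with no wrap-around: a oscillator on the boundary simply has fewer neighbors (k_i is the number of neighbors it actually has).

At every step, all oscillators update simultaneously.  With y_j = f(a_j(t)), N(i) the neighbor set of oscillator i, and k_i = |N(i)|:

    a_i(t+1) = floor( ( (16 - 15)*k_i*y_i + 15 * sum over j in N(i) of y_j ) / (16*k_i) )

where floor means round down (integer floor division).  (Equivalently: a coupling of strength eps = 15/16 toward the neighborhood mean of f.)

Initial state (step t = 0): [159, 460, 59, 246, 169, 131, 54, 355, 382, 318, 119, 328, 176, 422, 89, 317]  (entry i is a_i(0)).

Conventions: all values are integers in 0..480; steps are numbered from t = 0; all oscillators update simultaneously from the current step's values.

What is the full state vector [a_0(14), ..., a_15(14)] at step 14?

Answer: [274, 374, 287, 382, 373, 278, 378, 294, 276, 375, 286, 381, 376, 279, 377, 289]

Derivation:
t=0: [159, 460, 59, 246, 169, 131, 54, 355, 382, 318, 119, 328, 176, 422, 89, 317]
t=1: [167, 302, 284, 297, 236, 248, 390, 235, 99, 355, 311, 283, 248, 225, 317, 305]
t=2: [134, 108, 194, 134, 195, 184, 148, 186, 169, 211, 201, 155, 261, 171, 153, 170]
t=3: [242, 65, 150, 57, 32, 147, 59, 15, 91, 53, 38, 54, 45, 77, 48, 23]
t=4: [370, 71, 376, 197, 199, 367, 202, 393, 384, 315, 391, 364, 423, 389, 385, 388]
t=5: [241, 245, 188, 235, 226, 188, 233, 131, 183, 241, 187, 250, 250, 238, 251, 238]
t=6: [110, 80, 109, 258, 77, 107, 160, 137, 109, 73, 114, 210, 85, 121, 96, 124]
t=7: [422, 451, 210, 222, 450, 328, 321, 76, 422, 454, 254, 296, 457, 429, 463, 274]
t=8: [304, 193, 190, 240, 255, 272, 204, 167, 307, 228, 238, 226, 285, 312, 195, 236]
t=9: [101, 122, 83, 52, 162, 96, 87, 93, 131, 150, 87, 87, 177, 112, 130, 84]
t=10: [261, 438, 429, 428, 427, 248, 432, 417, 59, 423, 343, 430, 441, 197, 439, 450]
t=11: [280, 188, 290, 281, 223, 277, 227, 287, 295, 205, 284, 265, 238, 278, 201, 292]
t=12: [82, 148, 107, 159, 151, 87, 152, 132, 100, 149, 100, 157, 154, 91, 150, 109]
t=13: [41, 408, 47, 437, 406, 42, 423, 52, 45, 411, 45, 431, 412, 44, 417, 48]
t=14: [274, 374, 287, 382, 373, 278, 378, 294, 276, 375, 286, 381, 376, 279, 377, 289]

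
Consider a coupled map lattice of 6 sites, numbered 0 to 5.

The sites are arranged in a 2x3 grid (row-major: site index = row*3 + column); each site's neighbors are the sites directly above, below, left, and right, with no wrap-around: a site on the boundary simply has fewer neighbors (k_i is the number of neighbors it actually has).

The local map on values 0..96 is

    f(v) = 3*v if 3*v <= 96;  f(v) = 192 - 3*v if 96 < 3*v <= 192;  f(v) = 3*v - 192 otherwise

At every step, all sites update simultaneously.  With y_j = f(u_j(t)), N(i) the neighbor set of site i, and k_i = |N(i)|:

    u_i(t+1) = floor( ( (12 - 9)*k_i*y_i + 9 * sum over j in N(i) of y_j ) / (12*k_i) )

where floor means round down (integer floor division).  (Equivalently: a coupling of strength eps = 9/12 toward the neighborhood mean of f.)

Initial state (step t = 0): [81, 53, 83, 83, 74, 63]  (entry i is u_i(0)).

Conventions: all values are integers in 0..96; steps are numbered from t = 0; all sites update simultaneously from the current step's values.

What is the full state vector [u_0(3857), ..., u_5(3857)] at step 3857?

Simulating step by step:
t=0: [81, 53, 83, 83, 74, 63]
t=1: [46, 42, 27, 44, 30, 33]
t=2: [60, 72, 79, 69, 77, 87]
t=3: [17, 30, 46, 22, 36, 48]
t=4: [71, 69, 65, 67, 72, 63]
t=5: [14, 15, 7, 19, 12, 10]
t=6: [48, 36, 33, 43, 42, 28]
t=7: [67, 72, 86, 58, 74, 80]
t=8: [18, 32, 43, 19, 30, 48]
t=9: [70, 75, 69, 68, 72, 69]
t=10: [21, 22, 21, 18, 21, 18]
t=11: [60, 63, 60, 60, 59, 60]
t=12: [8, 10, 8, 13, 10, 13]
t=13: [31, 27, 31, 30, 34, 30]
t=14: [87, 89, 87, 91, 87, 91]
t=15: [75, 70, 75, 72, 76, 72]
t=16: [24, 30, 24, 31, 25, 31]
t=17: [86, 77, 86, 78, 87, 78]
t=18: [46, 60, 46, 61, 48, 61]
t=19: [21, 42, 21, 40, 19, 40]
t=20: [67, 62, 67, 63, 66, 63]
t=21: [5, 7, 5, 6, 4, 6]
t=22: [18, 15, 18, 14, 17, 14]
t=23: [46, 51, 46, 49, 45, 49]
t=24: [45, 51, 45, 52, 46, 52]
t=25: [42, 51, 42, 50, 41, 50]
t=26: [46, 60, 46, 61, 48, 61]

Answer: [42, 51, 42, 50, 41, 50]
Key observation: The state at step 18, [46, 60, 46, 61, 48, 61], reappears at step 26: the system is in a cycle of period 8 from step 18 on.  Therefore the state at step 3857 equals the state at step 18 + ((3857 - 18) mod 8) = 25, which is [42, 51, 42, 50, 41, 50].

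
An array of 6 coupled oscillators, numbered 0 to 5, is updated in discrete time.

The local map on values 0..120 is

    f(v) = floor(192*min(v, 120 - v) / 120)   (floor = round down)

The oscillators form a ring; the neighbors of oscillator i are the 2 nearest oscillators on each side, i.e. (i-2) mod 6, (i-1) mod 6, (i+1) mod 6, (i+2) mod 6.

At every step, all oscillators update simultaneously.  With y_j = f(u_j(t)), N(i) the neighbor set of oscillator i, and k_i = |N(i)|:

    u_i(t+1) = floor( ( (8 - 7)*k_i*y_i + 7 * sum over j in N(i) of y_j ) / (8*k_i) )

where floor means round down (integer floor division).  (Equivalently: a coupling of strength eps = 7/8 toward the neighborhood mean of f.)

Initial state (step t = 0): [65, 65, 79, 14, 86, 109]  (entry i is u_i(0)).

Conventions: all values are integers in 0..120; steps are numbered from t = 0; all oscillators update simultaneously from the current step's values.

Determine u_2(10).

Answer: u_2(10) = 84

Derivation:
t=0: [65, 65, 79, 14, 86, 109]
t=1: [60, 53, 63, 51, 48, 57]
t=2: [86, 89, 85, 84, 88, 85]
t=3: [53, 54, 53, 53, 55, 53]
t=4: [85, 84, 85, 85, 84, 85]
t=5: [56, 56, 56, 56, 56, 56]
t=6: [89, 89, 89, 89, 89, 89]
t=7: [49, 49, 49, 49, 49, 49]
t=8: [78, 78, 78, 78, 78, 78]
t=9: [67, 67, 67, 67, 67, 67]
t=10: [84, 84, 84, 84, 84, 84]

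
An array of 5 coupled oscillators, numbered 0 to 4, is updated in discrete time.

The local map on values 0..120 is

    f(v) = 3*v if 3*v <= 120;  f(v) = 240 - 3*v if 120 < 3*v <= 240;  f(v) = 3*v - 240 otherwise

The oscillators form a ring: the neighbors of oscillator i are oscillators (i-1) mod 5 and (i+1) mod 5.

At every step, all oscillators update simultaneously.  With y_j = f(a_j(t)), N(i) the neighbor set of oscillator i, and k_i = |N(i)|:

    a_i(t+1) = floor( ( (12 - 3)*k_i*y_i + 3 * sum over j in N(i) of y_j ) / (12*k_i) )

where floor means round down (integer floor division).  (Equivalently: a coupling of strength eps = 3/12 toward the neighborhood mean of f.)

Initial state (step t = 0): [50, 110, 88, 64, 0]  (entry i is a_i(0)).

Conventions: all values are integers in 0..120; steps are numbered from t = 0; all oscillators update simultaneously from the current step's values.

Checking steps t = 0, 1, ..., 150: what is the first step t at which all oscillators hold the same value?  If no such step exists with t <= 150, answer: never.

Simulating step by step:
t=0: [50, 110, 88, 64, 0]  (not all equal)
t=1: [78, 81, 35, 39, 17]  (not all equal)
t=2: [11, 16, 93, 107, 53]  (not all equal)
t=3: [40, 45, 45, 75, 75]  (not all equal)
t=4: [105, 106, 93, 26, 28]  (not all equal)
t=5: [76, 72, 48, 73, 82]  (not all equal)
t=6: [12, 31, 77, 28, 8]  (not all equal)
t=7: [41, 75, 28, 67, 33]  (not all equal)
t=8: [102, 36, 69, 52, 93]  (not all equal)
t=9: [67, 93, 48, 72, 48]  (not all equal)
t=10: [46, 46, 79, 42, 79]  (not all equal)
t=11: [89, 89, 29, 86, 29]  (not all equal)
t=12: [34, 34, 70, 35, 70]  (not all equal)
t=13: [93, 93, 48, 86, 48]  (not all equal)
t=14: [46, 46, 79, 37, 79]  (not all equal)
t=15: [89, 89, 28, 84, 28]  (not all equal)
t=16: [34, 34, 67, 30, 67]  (not all equal)
t=17: [94, 94, 53, 77, 53]  (not all equal)
t=18: [46, 46, 67, 27, 67]  (not all equal)
t=19: [94, 94, 52, 70, 52]  (not all equal)
t=20: [47, 47, 72, 43, 72]  (not all equal)
t=21: [89, 89, 44, 89, 44]  (not all equal)
t=22: [37, 37, 87, 47, 87]  (not all equal)
t=23: [99, 99, 42, 79, 42]  (not all equal)
t=24: [64, 64, 93, 30, 93]  (not all equal)
t=25: [46, 46, 46, 77, 46]  (not all equal)
t=26: [102, 102, 90, 32, 90]  (not all equal)
t=27: [61, 61, 42, 79, 42]  (not all equal)
t=28: [64, 64, 93, 30, 93]  (not all equal)

Answer: never
Key observation: The state at step 24 reappears at step 28 — the system is in a cycle of period 4 from step 24 on.  No step 0..28 is synchronized, and the cycle repeats forever, so no step up to 150 (or ever) has all oscillators equal.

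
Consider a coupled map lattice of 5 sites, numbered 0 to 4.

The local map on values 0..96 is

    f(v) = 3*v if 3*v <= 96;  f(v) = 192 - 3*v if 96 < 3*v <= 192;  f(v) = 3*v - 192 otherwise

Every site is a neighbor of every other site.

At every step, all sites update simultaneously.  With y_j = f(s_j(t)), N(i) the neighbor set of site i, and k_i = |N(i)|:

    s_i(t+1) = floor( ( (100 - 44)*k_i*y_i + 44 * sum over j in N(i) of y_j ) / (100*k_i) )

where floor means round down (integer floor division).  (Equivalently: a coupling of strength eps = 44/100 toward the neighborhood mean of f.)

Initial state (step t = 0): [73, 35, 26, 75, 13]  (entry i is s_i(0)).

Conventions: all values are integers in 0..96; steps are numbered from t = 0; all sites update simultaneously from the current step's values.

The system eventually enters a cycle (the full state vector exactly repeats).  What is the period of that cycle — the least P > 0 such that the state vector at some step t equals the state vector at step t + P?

Answer: 2
Key observation: The state at step 74, [24, 25, 24, 24, 24], reappears at step 76 — and no state repeats earlier — so the cycle the system enters has period 2.

Derivation:
t=0: [73, 35, 26, 75, 13]
t=1: [41, 68, 64, 43, 46]
t=2: [52, 27, 21, 50, 46]
t=3: [46, 66, 58, 49, 54]
t=4: [41, 19, 24, 37, 30]
t=5: [71, 66, 72, 77, 81]
t=6: [24, 18, 26, 33, 38]
t=7: [73, 65, 76, 83, 76]
t=8: [29, 18, 33, 43, 33]
t=9: [82, 67, 84, 71, 84]
t=10: [46, 26, 49, 31, 49]
t=11: [58, 69, 54, 76, 54]
t=12: [22, 20, 27, 30, 27]
t=13: [71, 68, 78, 82, 78]
t=14: [28, 24, 37, 43, 37]
t=15: [79, 74, 78, 70, 78]
t=16: [39, 32, 38, 27, 38]
t=17: [78, 88, 79, 81, 79]
t=18: [46, 60, 48, 51, 48]
t=19: [46, 27, 43, 39, 43]
t=20: [61, 73, 65, 70, 65]
t=21: [10, 18, 7, 14, 7]
t=22: [31, 42, 27, 37, 27]
t=23: [86, 73, 80, 80, 80]
t=24: [55, 38, 47, 47, 47]
t=25: [40, 63, 51, 51, 51]
t=26: [53, 22, 38, 38, 38]
t=27: [51, 66, 71, 71, 71]
t=28: [29, 14, 21, 21, 21]
t=29: [74, 53, 63, 63, 63]
t=30: [21, 22, 9, 9, 9]
t=31: [51, 52, 35, 35, 35]
t=32: [54, 53, 76, 76, 76]
t=33: [32, 33, 35, 35, 35]
t=34: [92, 91, 88, 88, 88]
t=35: [79, 78, 74, 74, 74]
t=36: [39, 38, 32, 32, 32]
t=37: [82, 83, 91, 91, 91]
t=38: [63, 64, 75, 75, 75]
t=39: [12, 11, 26, 26, 26]
t=40: [49, 48, 68, 68, 68]
t=41: [34, 35, 19, 19, 19]
t=42: [78, 77, 63, 63, 63]
t=43: [28, 27, 11, 11, 11]
t=44: [66, 65, 43, 43, 43]
t=45: [24, 23, 50, 50, 50]
t=46: [61, 60, 48, 48, 48]
t=47: [22, 23, 39, 39, 39]
t=48: [69, 70, 73, 73, 73]
t=49: [19, 20, 24, 24, 24]
t=50: [62, 63, 69, 69, 69]
t=51: [8, 7, 12, 12, 12]
t=52: [27, 26, 33, 33, 33]
t=53: [84, 83, 90, 90, 90]
t=54: [65, 64, 73, 73, 73]
t=55: [10, 9, 21, 21, 21]
t=56: [40, 39, 55, 55, 55]
t=57: [57, 58, 37, 37, 37]
t=58: [40, 39, 67, 67, 67]
t=59: [51, 52, 23, 23, 23]
t=60: [48, 47, 62, 62, 62]
t=61: [34, 35, 15, 15, 15]
t=62: [74, 73, 54, 54, 54]
t=63: [29, 28, 29, 29, 29]
t=64: [86, 85, 86, 86, 86]
t=65: [65, 64, 65, 65, 65]
t=66: [2, 1, 2, 2, 2]
t=67: [5, 4, 5, 5, 5]
t=68: [14, 13, 14, 14, 14]
t=69: [41, 40, 41, 41, 41]
t=70: [69, 70, 69, 69, 69]
t=71: [15, 16, 15, 15, 15]
t=72: [45, 46, 45, 45, 45]
t=73: [56, 55, 56, 56, 56]
t=74: [24, 25, 24, 24, 24]
t=75: [72, 73, 72, 72, 72]
t=76: [24, 25, 24, 24, 24]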